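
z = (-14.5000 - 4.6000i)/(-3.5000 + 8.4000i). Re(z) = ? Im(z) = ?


Multiply by conjugate: (-14.5000 - 4.6000i)(-3.5000 - 8.4000i) / ((-3.5)^2 + 8.4^2)
Numerator real = -14.5*(-3.5) - (4.6)*8.4 = 12.11
Numerator imag = -4.6*(-3.5) - (-14.5)*8.4 = 137.9
Denominator = 82.81
Re(z) = 12.11/82.81 = 0.1462
Im(z) = 137.9/82.81 = 1.6653

Re(z) = 0.1462, Im(z) = 1.6653


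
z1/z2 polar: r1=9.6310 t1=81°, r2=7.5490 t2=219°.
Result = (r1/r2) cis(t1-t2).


r = 9.6310 / 7.5490 = 1.2758
theta = 81° - 219° = -138° = 222° (mod 360)

1.2758 cis(222°)


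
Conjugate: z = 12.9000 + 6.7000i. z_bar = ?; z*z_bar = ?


z_bar = 12.9000 - 6.7000i
z*z_bar = 12.9^2 + 6.7^2 = 166.41 + 44.89 = 211.3

z_bar = 12.9000 - 6.7000i, z*z_bar = 211.3


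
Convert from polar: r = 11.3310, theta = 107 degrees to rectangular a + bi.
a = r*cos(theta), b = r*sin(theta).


a = 11.3310*cos(107°) = 11.3310*(-0.292372) = -3.3129
b = 11.3310*sin(107°) = 11.3310*0.956305 = 10.8359

-3.3129 + 10.8359i


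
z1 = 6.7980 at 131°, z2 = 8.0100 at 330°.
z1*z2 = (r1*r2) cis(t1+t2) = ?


r = 6.7980 * 8.0100 = 54.4520
theta = 131° + 330° = 461° = 101° (mod 360)

54.4520 cis(101°)


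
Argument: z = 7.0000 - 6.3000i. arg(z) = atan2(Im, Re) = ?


Re = 7, Im = -6.3
arg = atan2(-6.3, 7) = -41.9872 degrees

arg(z) = -41.9872 degrees


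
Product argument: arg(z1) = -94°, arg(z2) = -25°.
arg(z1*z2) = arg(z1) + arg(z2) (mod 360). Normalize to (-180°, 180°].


arg(z1*z2) = -94° - 25° = -119°
Normalized to (-180°, 180°]: -119°

-119°


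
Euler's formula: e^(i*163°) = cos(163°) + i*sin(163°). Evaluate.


cos(163°) = -0.9563
sin(163°) = 0.2924

e^(i*163°) = -0.9563 + 0.2924i


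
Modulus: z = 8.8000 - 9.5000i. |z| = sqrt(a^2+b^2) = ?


|z| = sqrt(8.8^2 + (-9.5)^2) = sqrt(77.44 + 90.25) = sqrt(167.69) = 12.9495

|z| = 12.9495


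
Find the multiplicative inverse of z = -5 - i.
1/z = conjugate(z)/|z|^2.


|z|^2 = 25+1 = 26
1/z = (-5 + 1i)/26

1/z = -0.1923 + 0.0385i


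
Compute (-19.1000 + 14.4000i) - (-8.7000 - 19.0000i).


Real: -19.1 + 8.7 = -10.4
Imag: 14.4 + 19 = 33.4

-10.4000 + 33.4000i


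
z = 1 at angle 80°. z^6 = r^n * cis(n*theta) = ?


r^6 = 1^6 = 1
n*theta = 6*80° = 480° = 120° (mod 360)
a = 1*cos(120°) = -0.5000
b = 1*sin(120°) = 0.8660

1 cis(120°) = -0.5000 + 0.8660i


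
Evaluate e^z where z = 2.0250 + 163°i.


e^2.0250 = 7.5761
cos(163°) = -0.956305
sin(163°) = 0.29237
Real = 7.5761*(-0.956305) = -7.2451
Imag = 7.5761*0.29237 = 2.2150

-7.2451 + 2.2150i


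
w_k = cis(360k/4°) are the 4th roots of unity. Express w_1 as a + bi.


Angle = 360*1/4 = 90°
a = cos(90°) = 0
b = sin(90°) = 1.0000

0 + 1.0000i


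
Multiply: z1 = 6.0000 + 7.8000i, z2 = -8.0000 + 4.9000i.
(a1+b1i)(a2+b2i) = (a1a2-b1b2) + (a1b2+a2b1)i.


Real = 6*(-8) - 7.8*4.9 = -48 - 38.22 = -86.22
Imag = 6*4.9 - (8)*7.8 = 29.4 - (62.4) = -33

-86.2200 - 33.0000i


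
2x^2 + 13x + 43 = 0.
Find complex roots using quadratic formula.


disc = 13^2 - 4*2*43 = 169 - 344 = -175
sqrt(|disc|) = sqrt(175) = 13.2288
Real part = -13/(2*2) = -3.2500
Imag part = 13.2288/(2*2) = 3.3072

-3.2500 ± 3.3072i


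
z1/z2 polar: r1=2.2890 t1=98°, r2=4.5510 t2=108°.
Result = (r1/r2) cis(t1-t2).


r = 2.2890 / 4.5510 = 0.5030
theta = 98° - 108° = -10° = 350° (mod 360)

0.5030 cis(350°)


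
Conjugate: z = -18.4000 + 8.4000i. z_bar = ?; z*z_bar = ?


z_bar = -18.4000 - 8.4000i
z*z_bar = (-18.4)^2 + 8.4^2 = 338.56 + 70.56 = 409.12

z_bar = -18.4000 - 8.4000i, z*z_bar = 409.12


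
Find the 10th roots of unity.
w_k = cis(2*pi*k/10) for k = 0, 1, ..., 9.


The 10th roots of unity are cis(360k/10°) for k=0..9
Angle step = 360/10 = 36°
Primitive root: cis(36°)
Primitive root = 0.8090 + 0.5878i

10 roots at angles: 0°, 36°, 72°, 108°, 144°, 180°, 216°, 252°, 288°, 324°


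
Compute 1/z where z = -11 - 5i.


|z|^2 = 121+25 = 146
1/z = (-11 + 5i)/146

1/z = -0.0753 + 0.0342i


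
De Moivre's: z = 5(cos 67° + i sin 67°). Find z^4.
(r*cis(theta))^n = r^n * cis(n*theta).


r^4 = 5^4 = 625
n*theta = 4*67° = 268° = 268° (mod 360)
a = 625*cos(268°) = -21.8122
b = 625*sin(268°) = -624.6193

625 cis(268°) = -21.8122 - 624.6193i


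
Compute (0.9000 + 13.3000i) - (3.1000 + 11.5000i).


Real: 0.9 - 3.1 = -2.2
Imag: 13.3 - 11.5 = 1.8

-2.2000 + 1.8000i


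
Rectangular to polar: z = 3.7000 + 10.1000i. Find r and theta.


r = sqrt(13.69+102.01) = sqrt(115.7) = 10.7564
theta = atan2(10.1, 3.7) = 69.8804 degrees

r = 10.7564, theta = 69.8804 degrees


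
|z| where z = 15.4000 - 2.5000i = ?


|z| = sqrt(15.4^2 + (-2.5)^2) = sqrt(237.16 + 6.25) = sqrt(243.41) = 15.6016

|z| = 15.6016


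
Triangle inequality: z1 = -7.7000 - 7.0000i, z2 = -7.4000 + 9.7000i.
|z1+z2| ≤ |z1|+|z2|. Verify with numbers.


|z1| = sqrt((-7.7)^2 + (-7)^2) = sqrt(108.29) = 10.4062
|z2| = sqrt((-7.4)^2 + 9.7^2) = sqrt(148.85) = 12.2004
z1+z2 = -15.1000 + 2.7000i
|z1+z2| = sqrt(235.3) = 15.3395
|z1|+|z2| = 10.4062 + 12.2004 = 22.6066

|z1+z2| = 15.3395 ≤ |z1|+|z2| = 22.6066 (verified)


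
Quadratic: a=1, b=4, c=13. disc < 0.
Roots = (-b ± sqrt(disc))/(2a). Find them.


disc = 4^2 - 4*1*13 = 16 - 52 = -36
sqrt(|disc|) = sqrt(36) = 6.0000
Real part = -4/(2*1) = -2.0000
Imag part = 6.0000/(2*1) = 3.0000

-2.0000 ± 3.0000i


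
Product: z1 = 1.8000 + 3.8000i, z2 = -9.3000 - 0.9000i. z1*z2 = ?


Real = 1.8*(-9.3) - 3.8*(-0.9) = -16.74 - (-3.42) = -13.32
Imag = 1.8*(-0.9) - (9.3)*3.8 = -1.62 - (35.34) = -36.96

-13.3200 - 36.9600i


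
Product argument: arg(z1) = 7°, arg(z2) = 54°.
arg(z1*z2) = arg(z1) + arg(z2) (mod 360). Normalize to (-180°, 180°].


arg(z1*z2) = 7° + 54° = 61°
Normalized to (-180°, 180°]: 61°

61°


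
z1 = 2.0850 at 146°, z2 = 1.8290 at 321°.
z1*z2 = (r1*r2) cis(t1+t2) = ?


r = 2.0850 * 1.8290 = 3.8135
theta = 146° + 321° = 467° = 107° (mod 360)

3.8135 cis(107°)


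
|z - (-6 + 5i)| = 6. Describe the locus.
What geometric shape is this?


|z - z0| = r is a circle with center z0 and radius r.
Center = (-6, 5), radius = 6

Circle with center (-6, 5) and radius 6


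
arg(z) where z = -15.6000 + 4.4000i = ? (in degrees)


Re = -15.6, Im = 4.4
arg = atan2(4.4, -15.6) = 164.2488 degrees

arg(z) = 164.2488 degrees


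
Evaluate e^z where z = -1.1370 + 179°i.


e^-1.1370 = 0.3208
cos(179°) = -0.9998
sin(179°) = 0.0175
Real = 0.3208*(-0.9998) = -0.3207
Imag = 0.3208*0.0175 = 0.0056

-0.3207 + 0.0056i


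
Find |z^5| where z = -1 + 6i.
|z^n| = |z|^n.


|z| = sqrt(1+36) = sqrt(37) = 6.0828
|z^5| = |z|^5 = (sqrt(37))^5 = 37^2 * sqrt(37) = 1369*sqrt(37)

|z^5| = 1369*sqrt(37) ≈ 8327.3019


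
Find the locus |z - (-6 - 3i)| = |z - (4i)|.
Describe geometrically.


Equal distances means the locus is the perpendicular bisector of z1 and z2.
Midpoint = ((-6+0)/2, (-3+4)/2) = (-3.0000, 0.5000)

Perpendicular bisector through (-3.0000, 0.5000)


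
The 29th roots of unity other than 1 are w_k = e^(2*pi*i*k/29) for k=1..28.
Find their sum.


With w = e^(2*pi*i/29), all 29 of the 29th roots of unity w^0 = 1, w, ..., w^(28) sum to 0: 1 + w + ... + w^(28) = (1 - w^29)/(1 - w) = 0 since w^29 = 1, w ≠ 1.
Removing the root 1: w + w^2 + ... + w^(28) = 0 - 1 = -1

Sum = -1


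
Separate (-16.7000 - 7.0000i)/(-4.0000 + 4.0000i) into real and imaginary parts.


Multiply by conjugate: (-16.7000 - 7.0000i)(-4.0000 - 4.0000i) / ((-4)^2 + 4^2)
Numerator real = -16.7*(-4) - (7)*4 = 38.8
Numerator imag = -7*(-4) - (-16.7)*4 = 94.8
Denominator = 32
Re(z) = 38.8/32 = 1.2125
Im(z) = 94.8/32 = 2.9625

Re(z) = 1.2125, Im(z) = 2.9625


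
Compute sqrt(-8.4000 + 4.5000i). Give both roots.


|z| = sqrt(70.56+20.25) = 9.5294
sqrt((|z|+a)/2) = sqrt((9.5294+(-8.4))/2) = sqrt(0.5647) = 0.7515
sqrt((|z|-a)/2) = sqrt((9.5294-(-8.4))/2) = sqrt(8.9647) = 2.9941

±(0.7515 + 2.9941i) i.e. 0.7515 + 2.9941i and -0.7515 - 2.9941i


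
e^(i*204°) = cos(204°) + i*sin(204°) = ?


cos(204°) = -0.9135
sin(204°) = -0.4067

e^(i*204°) = -0.9135 - 0.4067i


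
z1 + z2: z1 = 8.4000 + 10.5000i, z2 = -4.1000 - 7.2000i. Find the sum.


Real: 8.4 - 4.1 = 4.3
Imag: 10.5 - 7.2 = 3.3

4.3000 + 3.3000i


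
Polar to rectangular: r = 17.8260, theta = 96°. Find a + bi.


a = 17.8260*cos(96°) = 17.8260*(-0.104528) = -1.8633
b = 17.8260*sin(96°) = 17.8260*0.99452 = 17.7283

-1.8633 + 17.7283i


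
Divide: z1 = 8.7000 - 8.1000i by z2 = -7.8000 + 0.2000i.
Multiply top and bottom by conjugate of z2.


Conjugate of z2 = -7.8000 - 0.2000i
Numerator: (8.7000 - 8.1000i)(-7.8000 - 0.2000i) = -69.4800 + 61.4400i
Denominator: (-7.8)^2 + 0.2^2 = 60.88
Result = (-69.4800 + 61.4400i)/60.88

-1.1413 + 1.0092i


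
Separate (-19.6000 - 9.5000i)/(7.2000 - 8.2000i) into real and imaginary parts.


Multiply by conjugate: (-19.6000 - 9.5000i)(7.2000 + 8.2000i) / (7.2^2 + (-8.2)^2)
Numerator real = -19.6*7.2 - (9.5)*(-8.2) = -63.22
Numerator imag = -9.5*7.2 - (-19.6)*(-8.2) = -229.12
Denominator = 119.08
Re(z) = -63.22/119.08 = -0.5309
Im(z) = -229.12/119.08 = -1.9241

Re(z) = -0.5309, Im(z) = -1.9241


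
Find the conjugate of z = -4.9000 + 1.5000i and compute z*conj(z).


z_bar = -4.9000 - 1.5000i
z*z_bar = (-4.9)^2 + 1.5^2 = 24.01 + 2.25 = 26.26

z_bar = -4.9000 - 1.5000i, z*z_bar = 26.26


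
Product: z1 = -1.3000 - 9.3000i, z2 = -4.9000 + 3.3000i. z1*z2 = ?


Real = -1.3*(-4.9) - (-9.3)*3.3 = 6.37 - (-30.69) = 37.06
Imag = -1.3*3.3 - (4.9)*(-9.3) = -4.29 + 45.57 = 41.28

37.0600 + 41.2800i


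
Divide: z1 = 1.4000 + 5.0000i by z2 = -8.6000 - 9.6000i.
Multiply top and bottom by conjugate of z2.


Conjugate of z2 = -8.6000 + 9.6000i
Numerator: (1.4000 + 5.0000i)(-8.6000 + 9.6000i) = -60.0400 - 29.5600i
Denominator: (-8.6)^2 + (-9.6)^2 = 166.12
Result = (-60.0400 - 29.5600i)/166.12

-0.3614 - 0.1779i


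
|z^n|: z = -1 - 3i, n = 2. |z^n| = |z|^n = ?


|z| = sqrt(1+9) = sqrt(10) = 3.1623
|z^2| = |z|^2 = (sqrt(10))^2 = 10

|z^2| = 10


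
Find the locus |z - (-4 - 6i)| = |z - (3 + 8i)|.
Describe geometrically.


Equal distances means the locus is the perpendicular bisector of z1 and z2.
Midpoint = ((-4+3)/2, (-6+8)/2) = (-0.5000, 1.0000)

Perpendicular bisector through (-0.5000, 1.0000)


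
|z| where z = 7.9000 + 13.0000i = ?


|z| = sqrt(7.9^2 + 13^2) = sqrt(62.41 + 169) = sqrt(231.41) = 15.2122

|z| = 15.2122


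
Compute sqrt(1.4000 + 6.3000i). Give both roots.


|z| = sqrt(1.96+39.69) = 6.4537
sqrt((|z|+a)/2) = sqrt((6.4537+1.4)/2) = sqrt(3.9268) = 1.9816
sqrt((|z|-a)/2) = sqrt((6.4537-1.4)/2) = sqrt(2.5268) = 1.5896

±(1.9816 + 1.5896i) i.e. 1.9816 + 1.5896i and -1.9816 - 1.5896i


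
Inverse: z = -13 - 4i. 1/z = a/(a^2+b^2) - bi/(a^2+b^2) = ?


|z|^2 = 169+16 = 185
1/z = (-13 + 4i)/185

1/z = -0.0703 + 0.0216i


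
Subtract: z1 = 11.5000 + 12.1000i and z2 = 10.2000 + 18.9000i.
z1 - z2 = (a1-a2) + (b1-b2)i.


Real: 11.5 - 10.2 = 1.3
Imag: 12.1 - 18.9 = -6.8

1.3000 - 6.8000i


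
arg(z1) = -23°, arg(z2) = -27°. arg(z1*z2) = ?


arg(z1*z2) = -23° - 27° = -50°
Normalized to (-180°, 180°]: -50°

-50°


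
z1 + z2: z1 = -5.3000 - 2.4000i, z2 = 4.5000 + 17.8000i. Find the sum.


Real: -5.3 + 4.5 = -0.8
Imag: -2.4 + 17.8 = 15.4

-0.8000 + 15.4000i


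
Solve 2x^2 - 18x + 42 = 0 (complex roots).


disc = (-18)^2 - 4*2*42 = 324 - 336 = -12
sqrt(|disc|) = sqrt(12) = 3.4641
Real part = 18/(2*2) = 4.5000
Imag part = 3.4641/(2*2) = 0.8660

4.5000 ± 0.8660i


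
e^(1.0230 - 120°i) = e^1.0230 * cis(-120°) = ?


e^1.0230 = 2.7815
cos(-120°) = -0.5
sin(-120°) = -0.86603
Real = 2.7815*(-0.5) = -1.3908
Imag = 2.7815*(-0.86603) = -2.4089

-1.3908 - 2.4089i


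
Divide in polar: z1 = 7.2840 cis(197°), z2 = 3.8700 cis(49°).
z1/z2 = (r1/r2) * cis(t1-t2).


r = 7.2840 / 3.8700 = 1.8822
theta = 197° - 49° = 148° = 148° (mod 360)

1.8822 cis(148°)


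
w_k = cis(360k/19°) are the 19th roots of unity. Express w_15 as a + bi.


Angle = 360*15/19 = 284.2105°
a = cos(284.2105°) = 0.2455
b = sin(284.2105°) = -0.9694

0.2455 - 0.9694i


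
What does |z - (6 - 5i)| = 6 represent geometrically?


|z - z0| = r is a circle with center z0 and radius r.
Center = (6, -5), radius = 6

Circle with center (6, -5) and radius 6


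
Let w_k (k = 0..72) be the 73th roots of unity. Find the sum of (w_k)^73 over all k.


The roots are w_k = w^k with w = e^(2*pi*i/73), and (w^k)^73 = (w^73)^k.
So S = 1 + u + u^2 + ... + u^(72) with u = w^73.
73 = 1*73 + 0, so 73 is a multiple of 73 and u = (w^73)^1 = 1.
Every one of the 73 terms equals 1: S = 73

S = 73


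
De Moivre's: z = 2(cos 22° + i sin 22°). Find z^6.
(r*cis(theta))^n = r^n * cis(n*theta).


r^6 = 2^6 = 64
n*theta = 6*22° = 132° = 132° (mod 360)
a = 64*cos(132°) = -42.8244
b = 64*sin(132°) = 47.5613

64 cis(132°) = -42.8244 + 47.5613i


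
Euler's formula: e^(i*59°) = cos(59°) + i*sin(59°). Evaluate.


cos(59°) = 0.5150
sin(59°) = 0.8572

e^(i*59°) = 0.5150 + 0.8572i


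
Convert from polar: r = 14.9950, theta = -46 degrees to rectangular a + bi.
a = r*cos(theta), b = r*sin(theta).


a = 14.9950*cos(-46°) = 14.9950*0.69466 = 10.4164
b = 14.9950*sin(-46°) = 14.9950*(-0.71934) = -10.7865

10.4164 - 10.7865i


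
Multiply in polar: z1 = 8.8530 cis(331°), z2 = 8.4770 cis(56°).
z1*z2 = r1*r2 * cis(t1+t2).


r = 8.8530 * 8.4770 = 75.0469
theta = 331° + 56° = 387° = 27° (mod 360)

75.0469 cis(27°)


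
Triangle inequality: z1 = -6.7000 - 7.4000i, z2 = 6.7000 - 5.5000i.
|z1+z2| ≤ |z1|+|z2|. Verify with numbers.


|z1| = sqrt((-6.7)^2 + (-7.4)^2) = sqrt(99.65) = 9.9825
|z2| = sqrt(6.7^2 + (-5.5)^2) = sqrt(75.14) = 8.6683
z1+z2 = -12.9000i
|z1+z2| = sqrt(166.41) = 12.9000
|z1|+|z2| = 9.9825 + 8.6683 = 18.6508

|z1+z2| = 12.9000 ≤ |z1|+|z2| = 18.6508 (verified)


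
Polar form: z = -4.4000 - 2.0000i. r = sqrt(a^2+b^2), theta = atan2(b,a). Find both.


r = sqrt(19.36+4) = sqrt(23.36) = 4.8332
theta = atan2(-2, -4.4) = -155.5560 degrees

r = 4.8332, theta = -155.5560 degrees


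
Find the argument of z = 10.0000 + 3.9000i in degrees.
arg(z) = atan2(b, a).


Re = 10, Im = 3.9
arg = atan2(3.9, 10) = 21.3058 degrees

arg(z) = 21.3058 degrees


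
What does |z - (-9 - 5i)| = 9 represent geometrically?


|z - z0| = r is a circle with center z0 and radius r.
Center = (-9, -5), radius = 9

Circle with center (-9, -5) and radius 9


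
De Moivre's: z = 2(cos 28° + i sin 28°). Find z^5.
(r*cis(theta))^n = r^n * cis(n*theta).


r^5 = 2^5 = 32
n*theta = 5*28° = 140° = 140° (mod 360)
a = 32*cos(140°) = -24.5134
b = 32*sin(140°) = 20.5692

32 cis(140°) = -24.5134 + 20.5692i


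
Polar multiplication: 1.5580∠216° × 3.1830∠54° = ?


r = 1.5580 * 3.1830 = 4.9591
theta = 216° + 54° = 270° = 270° (mod 360)

4.9591 cis(270°)


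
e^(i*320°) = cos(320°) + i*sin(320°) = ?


cos(320°) = 0.7660
sin(320°) = -0.6428

e^(i*320°) = 0.7660 - 0.6428i


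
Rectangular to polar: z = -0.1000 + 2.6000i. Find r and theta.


r = sqrt(0.01+6.76) = sqrt(6.77) = 2.6019
theta = atan2(2.6, -0.1) = 92.2026 degrees

r = 2.6019, theta = 92.2026 degrees


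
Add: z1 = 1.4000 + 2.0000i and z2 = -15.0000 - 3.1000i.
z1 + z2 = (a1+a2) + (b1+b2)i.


Real: 1.4 - 15 = -13.6
Imag: 2 - 3.1 = -1.1

-13.6000 - 1.1000i


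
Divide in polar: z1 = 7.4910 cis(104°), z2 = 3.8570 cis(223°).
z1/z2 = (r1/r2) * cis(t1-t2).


r = 7.4910 / 3.8570 = 1.9422
theta = 104° - 223° = -119° = 241° (mod 360)

1.9422 cis(241°)


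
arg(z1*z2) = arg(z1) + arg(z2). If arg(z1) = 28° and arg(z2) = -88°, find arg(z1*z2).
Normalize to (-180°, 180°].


arg(z1*z2) = 28° - 88° = -60°
Normalized to (-180°, 180°]: -60°

-60°


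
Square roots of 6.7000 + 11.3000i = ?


|z| = sqrt(44.89+127.69) = 13.1370
sqrt((|z|+a)/2) = sqrt((13.1370+6.7)/2) = sqrt(9.9185) = 3.1494
sqrt((|z|-a)/2) = sqrt((13.1370-6.7)/2) = sqrt(3.2185) = 1.7940

±(3.1494 + 1.7940i) i.e. 3.1494 + 1.7940i and -3.1494 - 1.7940i


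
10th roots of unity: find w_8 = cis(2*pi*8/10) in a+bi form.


Angle = 360*8/10 = 288°
a = cos(288°) = 0.3090
b = sin(288°) = -0.9511

0.3090 - 0.9511i


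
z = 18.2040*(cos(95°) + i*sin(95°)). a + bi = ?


a = 18.2040*cos(95°) = 18.2040*(-0.087156) = -1.5866
b = 18.2040*sin(95°) = 18.2040*0.996195 = 18.1347

-1.5866 + 18.1347i


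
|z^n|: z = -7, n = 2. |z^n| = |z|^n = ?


|z| = sqrt(49+0) = sqrt(49) = 7
|z^2| = |z|^2 = 7^2 = 49

|z^2| = 49


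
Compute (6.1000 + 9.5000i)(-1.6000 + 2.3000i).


Real = 6.1*(-1.6) - 9.5*2.3 = -9.76 - 21.85 = -31.61
Imag = 6.1*2.3 - (1.6)*9.5 = 14.03 - (15.2) = -1.17

-31.6100 - 1.1700i


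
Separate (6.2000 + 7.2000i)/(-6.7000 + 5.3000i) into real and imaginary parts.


Multiply by conjugate: (6.2000 + 7.2000i)(-6.7000 - 5.3000i) / ((-6.7)^2 + 5.3^2)
Numerator real = 6.2*(-6.7) + 7.2*5.3 = -3.38
Numerator imag = 7.2*(-6.7) - 6.2*5.3 = -81.1
Denominator = 72.98
Re(z) = -3.38/72.98 = -0.0463
Im(z) = -81.1/72.98 = -1.1113

Re(z) = -0.0463, Im(z) = -1.1113


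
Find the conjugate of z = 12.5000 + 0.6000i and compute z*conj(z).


z_bar = 12.5000 - 0.6000i
z*z_bar = 12.5^2 + 0.6^2 = 156.25 + 0.36 = 156.61

z_bar = 12.5000 - 0.6000i, z*z_bar = 156.61


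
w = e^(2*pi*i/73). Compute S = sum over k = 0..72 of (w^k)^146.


The roots are w_k = w^k with w = e^(2*pi*i/73), and (w^k)^146 = (w^146)^k.
So S = 1 + u + u^2 + ... + u^(72) with u = w^146.
146 = 2*73 + 0, so 146 is a multiple of 73 and u = (w^73)^2 = 1.
Every one of the 73 terms equals 1: S = 73

S = 73


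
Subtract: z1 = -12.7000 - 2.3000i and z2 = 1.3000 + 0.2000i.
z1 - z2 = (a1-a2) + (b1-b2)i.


Real: -12.7 - 1.3 = -14
Imag: -2.3 - 0.2 = -2.5

-14.0000 - 2.5000i


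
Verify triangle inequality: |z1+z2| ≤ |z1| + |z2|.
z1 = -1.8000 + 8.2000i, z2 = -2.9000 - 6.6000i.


|z1| = sqrt((-1.8)^2 + 8.2^2) = sqrt(70.48) = 8.3952
|z2| = sqrt((-2.9)^2 + (-6.6)^2) = sqrt(51.97) = 7.2090
z1+z2 = -4.7000 + 1.6000i
|z1+z2| = sqrt(24.65) = 4.9649
|z1|+|z2| = 8.3952 + 7.2090 = 15.6042

|z1+z2| = 4.9649 ≤ |z1|+|z2| = 15.6042 (verified)


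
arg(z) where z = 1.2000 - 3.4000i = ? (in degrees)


Re = 1.2, Im = -3.4
arg = atan2(-3.4, 1.2) = -70.5600 degrees

arg(z) = -70.5600 degrees


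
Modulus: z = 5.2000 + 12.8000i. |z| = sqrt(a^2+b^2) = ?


|z| = sqrt(5.2^2 + 12.8^2) = sqrt(27.04 + 163.84) = sqrt(190.88) = 13.8159

|z| = 13.8159


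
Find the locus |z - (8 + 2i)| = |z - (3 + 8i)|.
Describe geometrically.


Equal distances means the locus is the perpendicular bisector of z1 and z2.
Midpoint = ((8+3)/2, (2+8)/2) = (5.5000, 5.0000)

Perpendicular bisector through (5.5000, 5.0000)


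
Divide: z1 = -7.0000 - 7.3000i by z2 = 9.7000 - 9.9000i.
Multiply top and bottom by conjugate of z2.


Conjugate of z2 = 9.7000 + 9.9000i
Numerator: (-7.0000 - 7.3000i)(9.7000 + 9.9000i) = 4.3700 - 140.1100i
Denominator: 9.7^2 + (-9.9)^2 = 192.1
Result = (4.3700 - 140.1100i)/192.1

0.0227 - 0.7294i


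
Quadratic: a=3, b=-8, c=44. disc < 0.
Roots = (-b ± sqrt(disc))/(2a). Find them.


disc = (-8)^2 - 4*3*44 = 64 - 528 = -464
sqrt(|disc|) = sqrt(464) = 21.5407
Real part = 8/(2*3) = 1.3333
Imag part = 21.5407/(2*3) = 3.5901

1.3333 ± 3.5901i


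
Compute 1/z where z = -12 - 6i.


|z|^2 = 144+36 = 180
1/z = (-12 + 6i)/180

1/z = -0.0667 + 0.0333i


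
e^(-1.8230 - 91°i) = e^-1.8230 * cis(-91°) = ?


e^-1.8230 = 0.1615
cos(-91°) = -0.0175
sin(-91°) = -0.9998
Real = 0.1615*(-0.0175) = -0.0028
Imag = 0.1615*(-0.9998) = -0.1615

-0.0028 - 0.1615i


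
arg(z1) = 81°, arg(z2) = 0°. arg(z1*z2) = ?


arg(z1*z2) = 81° + 0° = 81°
Normalized to (-180°, 180°]: 81°

81°


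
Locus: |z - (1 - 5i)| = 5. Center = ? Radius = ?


|z - z0| = r is a circle with center z0 and radius r.
Center = (1, -5), radius = 5

Circle with center (1, -5) and radius 5


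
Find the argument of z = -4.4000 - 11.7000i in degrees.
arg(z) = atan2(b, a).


Re = -4.4, Im = -11.7
arg = atan2(-11.7, -4.4) = -110.6097 degrees

arg(z) = -110.6097 degrees


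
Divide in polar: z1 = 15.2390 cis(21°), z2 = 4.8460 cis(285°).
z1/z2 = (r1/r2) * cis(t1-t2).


r = 15.2390 / 4.8460 = 3.1447
theta = 21° - 285° = -264° = 96° (mod 360)

3.1447 cis(96°)


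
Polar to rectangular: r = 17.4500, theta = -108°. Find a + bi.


a = 17.4500*cos(-108°) = 17.4500*(-0.309017) = -5.3923
b = 17.4500*sin(-108°) = 17.4500*(-0.951057) = -16.5959

-5.3923 - 16.5959i


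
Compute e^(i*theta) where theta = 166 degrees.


cos(166°) = -0.9703
sin(166°) = 0.2419

e^(i*166°) = -0.9703 + 0.2419i


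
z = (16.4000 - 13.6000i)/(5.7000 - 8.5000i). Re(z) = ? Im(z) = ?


Multiply by conjugate: (16.4000 - 13.6000i)(5.7000 + 8.5000i) / (5.7^2 + (-8.5)^2)
Numerator real = 16.4*5.7 - (13.6)*(-8.5) = 209.08
Numerator imag = -13.6*5.7 - 16.4*(-8.5) = 61.88
Denominator = 104.74
Re(z) = 209.08/104.74 = 1.9962
Im(z) = 61.88/104.74 = 0.5908

Re(z) = 1.9962, Im(z) = 0.5908


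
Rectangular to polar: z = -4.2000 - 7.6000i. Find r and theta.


r = sqrt(17.64+57.76) = sqrt(75.4) = 8.6833
theta = atan2(-7.6, -4.2) = -118.9264 degrees

r = 8.6833, theta = -118.9264 degrees


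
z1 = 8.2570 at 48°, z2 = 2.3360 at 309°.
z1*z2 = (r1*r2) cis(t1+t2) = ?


r = 8.2570 * 2.3360 = 19.2884
theta = 48° + 309° = 357° = 357° (mod 360)

19.2884 cis(357°)


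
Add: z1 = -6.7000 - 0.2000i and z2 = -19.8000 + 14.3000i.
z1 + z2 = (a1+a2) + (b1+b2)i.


Real: -6.7 - 19.8 = -26.5
Imag: -0.2 + 14.3 = 14.1

-26.5000 + 14.1000i


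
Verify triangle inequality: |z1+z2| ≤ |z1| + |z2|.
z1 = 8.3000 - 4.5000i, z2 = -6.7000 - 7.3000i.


|z1| = sqrt(8.3^2 + (-4.5)^2) = sqrt(89.14) = 9.4414
|z2| = sqrt((-6.7)^2 + (-7.3)^2) = sqrt(98.18) = 9.9086
z1+z2 = 1.6000 - 11.8000i
|z1+z2| = sqrt(141.8) = 11.9080
|z1|+|z2| = 9.4414 + 9.9086 = 19.3500

|z1+z2| = 11.9080 ≤ |z1|+|z2| = 19.3500 (verified)


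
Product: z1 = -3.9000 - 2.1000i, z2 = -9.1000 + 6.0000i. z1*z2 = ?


Real = -3.9*(-9.1) - (-2.1)*6 = 35.49 - (-12.6) = 48.09
Imag = -3.9*6 - (9.1)*(-2.1) = -23.4 + 19.11 = -4.29

48.0900 - 4.2900i


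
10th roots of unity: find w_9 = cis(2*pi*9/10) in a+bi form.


Angle = 360*9/10 = 324°
a = cos(324°) = 0.8090
b = sin(324°) = -0.5878

0.8090 - 0.5878i


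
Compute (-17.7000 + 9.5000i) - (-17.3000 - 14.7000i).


Real: -17.7 + 17.3 = -0.4
Imag: 9.5 + 14.7 = 24.2

-0.4000 + 24.2000i


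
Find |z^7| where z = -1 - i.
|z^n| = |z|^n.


|z| = sqrt(1+1) = sqrt(2) = 1.4142
|z^7| = |z|^7 = (sqrt(2))^7 = 2^3 * sqrt(2) = 8*sqrt(2)

|z^7| = 8*sqrt(2) ≈ 11.3137


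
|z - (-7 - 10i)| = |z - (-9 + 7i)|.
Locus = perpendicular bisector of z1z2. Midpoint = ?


Equal distances means the locus is the perpendicular bisector of z1 and z2.
Midpoint = ((-7+(-9))/2, (-10+7)/2) = (-8.0000, -1.5000)

Perpendicular bisector through (-8.0000, -1.5000)


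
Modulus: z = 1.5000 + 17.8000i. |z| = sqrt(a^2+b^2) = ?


|z| = sqrt(1.5^2 + 17.8^2) = sqrt(2.25 + 316.84) = sqrt(319.09) = 17.8631

|z| = 17.8631


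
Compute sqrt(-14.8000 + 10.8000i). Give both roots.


|z| = sqrt(219.04+116.64) = 18.3216
sqrt((|z|+a)/2) = sqrt((18.3216+(-14.8))/2) = sqrt(1.7608) = 1.3269
sqrt((|z|-a)/2) = sqrt((18.3216-(-14.8))/2) = sqrt(16.5608) = 4.0695

±(1.3269 + 4.0695i) i.e. 1.3269 + 4.0695i and -1.3269 - 4.0695i


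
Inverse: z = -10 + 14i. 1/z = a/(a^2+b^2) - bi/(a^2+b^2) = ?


|z|^2 = 100+196 = 296
1/z = (-10 - 14i)/296

1/z = -0.0338 - 0.0473i


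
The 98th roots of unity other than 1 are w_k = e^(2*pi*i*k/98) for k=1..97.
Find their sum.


With w = e^(2*pi*i/98), all 98 of the 98th roots of unity w^0 = 1, w, ..., w^(97) sum to 0: 1 + w + ... + w^(97) = (1 - w^98)/(1 - w) = 0 since w^98 = 1, w ≠ 1.
Removing the root 1: w + w^2 + ... + w^(97) = 0 - 1 = -1

Sum = -1


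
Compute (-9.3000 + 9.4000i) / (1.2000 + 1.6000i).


Conjugate of z2 = 1.2000 - 1.6000i
Numerator: (-9.3000 + 9.4000i)(1.2000 - 1.6000i) = 3.8800 + 26.1600i
Denominator: 1.2^2 + 1.6^2 = 4
Result = (3.8800 + 26.1600i)/4

0.9700 + 6.5400i


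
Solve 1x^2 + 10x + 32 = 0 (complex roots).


disc = 10^2 - 4*1*32 = 100 - 128 = -28
sqrt(|disc|) = sqrt(28) = 5.2915
Real part = -10/(2*1) = -5.0000
Imag part = 5.2915/(2*1) = 2.6458

-5.0000 ± 2.6458i


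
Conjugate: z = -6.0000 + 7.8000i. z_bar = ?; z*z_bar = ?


z_bar = -6.0000 - 7.8000i
z*z_bar = (-6)^2 + 7.8^2 = 36 + 60.84 = 96.84

z_bar = -6.0000 - 7.8000i, z*z_bar = 96.84


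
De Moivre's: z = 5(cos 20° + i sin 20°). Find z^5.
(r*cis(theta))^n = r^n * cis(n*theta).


r^5 = 5^5 = 3125
n*theta = 5*20° = 100° = 100° (mod 360)
a = 3125*cos(100°) = -542.6506
b = 3125*sin(100°) = 3077.5242

3125 cis(100°) = -542.6506 + 3077.5242i


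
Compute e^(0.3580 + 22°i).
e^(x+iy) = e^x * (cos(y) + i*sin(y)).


e^0.3580 = 1.4305
cos(22°) = 0.92718
sin(22°) = 0.3746
Real = 1.4305*0.92718 = 1.3263
Imag = 1.4305*0.3746 = 0.5359

1.3263 + 0.5359i


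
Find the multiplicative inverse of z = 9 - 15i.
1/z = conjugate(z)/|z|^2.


|z|^2 = 81+225 = 306
1/z = (9 + 15i)/306

1/z = 0.0294 + 0.0490i


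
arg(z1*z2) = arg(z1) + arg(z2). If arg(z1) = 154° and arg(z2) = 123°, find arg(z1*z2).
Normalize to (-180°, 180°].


arg(z1*z2) = 154° + 123° = 277°
Normalized to (-180°, 180°]: -83°

-83°


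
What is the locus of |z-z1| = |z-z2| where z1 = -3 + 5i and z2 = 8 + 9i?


Equal distances means the locus is the perpendicular bisector of z1 and z2.
Midpoint = ((-3+8)/2, (5+9)/2) = (2.5000, 7.0000)

Perpendicular bisector through (2.5000, 7.0000)


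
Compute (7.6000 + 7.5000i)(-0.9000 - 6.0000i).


Real = 7.6*(-0.9) - 7.5*(-6) = -6.84 - (-45) = 38.16
Imag = 7.6*(-6) - (0.9)*7.5 = -45.6 - (6.75) = -52.35

38.1600 - 52.3500i


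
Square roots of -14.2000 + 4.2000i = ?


|z| = sqrt(201.64+17.64) = 14.8081
sqrt((|z|+a)/2) = sqrt((14.8081+(-14.2))/2) = sqrt(0.3041) = 0.5514
sqrt((|z|-a)/2) = sqrt((14.8081-(-14.2))/2) = sqrt(14.5041) = 3.8084

±(0.5514 + 3.8084i) i.e. 0.5514 + 3.8084i and -0.5514 - 3.8084i


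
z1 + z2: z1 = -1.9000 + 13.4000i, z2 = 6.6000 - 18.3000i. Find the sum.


Real: -1.9 + 6.6 = 4.7
Imag: 13.4 - 18.3 = -4.9

4.7000 - 4.9000i


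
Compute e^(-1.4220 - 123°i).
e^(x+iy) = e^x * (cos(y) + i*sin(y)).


e^-1.4220 = 0.2412
cos(-123°) = -0.5446
sin(-123°) = -0.8387
Real = 0.2412*(-0.5446) = -0.1314
Imag = 0.2412*(-0.8387) = -0.2023

-0.1314 - 0.2023i


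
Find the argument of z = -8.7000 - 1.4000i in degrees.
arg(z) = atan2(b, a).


Re = -8.7, Im = -1.4
arg = atan2(-1.4, -8.7) = -170.8584 degrees

arg(z) = -170.8584 degrees


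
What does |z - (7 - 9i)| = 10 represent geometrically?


|z - z0| = r is a circle with center z0 and radius r.
Center = (7, -9), radius = 10

Circle with center (7, -9) and radius 10


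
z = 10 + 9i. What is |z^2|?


|z| = sqrt(100+81) = sqrt(181) = 13.4536
|z^2| = |z|^2 = (sqrt(181))^2 = 181

|z^2| = 181


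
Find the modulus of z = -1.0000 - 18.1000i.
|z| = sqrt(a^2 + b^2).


|z| = sqrt((-1)^2 + (-18.1)^2) = sqrt(1 + 327.61) = sqrt(328.61) = 18.1276

|z| = 18.1276


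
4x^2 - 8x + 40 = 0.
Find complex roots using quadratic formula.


disc = (-8)^2 - 4*4*40 = 64 - 640 = -576
sqrt(|disc|) = sqrt(576) = 24.0000
Real part = 8/(2*4) = 1.0000
Imag part = 24.0000/(2*4) = 3.0000

1.0000 ± 3.0000i


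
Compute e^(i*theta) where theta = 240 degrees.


cos(240°) = -0.5000
sin(240°) = -0.8660

e^(i*240°) = -0.5000 - 0.8660i


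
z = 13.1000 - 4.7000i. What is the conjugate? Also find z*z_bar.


z_bar = 13.1000 + 4.7000i
z*z_bar = 13.1^2 + (-4.7)^2 = 171.61 + 22.09 = 193.7

z_bar = 13.1000 + 4.7000i, z*z_bar = 193.7


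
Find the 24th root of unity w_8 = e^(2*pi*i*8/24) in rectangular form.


Angle = 360*8/24 = 120°
a = cos(120°) = -0.5000
b = sin(120°) = 0.8660

-0.5000 + 0.8660i


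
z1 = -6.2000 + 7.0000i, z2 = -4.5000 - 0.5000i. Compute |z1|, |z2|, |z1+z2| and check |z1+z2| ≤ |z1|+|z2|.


|z1| = sqrt((-6.2)^2 + 7^2) = sqrt(87.44) = 9.3509
|z2| = sqrt((-4.5)^2 + (-0.5)^2) = sqrt(20.5) = 4.5277
z1+z2 = -10.7000 + 6.5000i
|z1+z2| = sqrt(156.74) = 12.5196
|z1|+|z2| = 9.3509 + 4.5277 = 13.8786

|z1+z2| = 12.5196 ≤ |z1|+|z2| = 13.8786 (verified)


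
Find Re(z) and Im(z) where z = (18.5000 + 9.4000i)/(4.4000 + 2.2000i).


Multiply by conjugate: (18.5000 + 9.4000i)(4.4000 - 2.2000i) / (4.4^2 + 2.2^2)
Numerator real = 18.5*4.4 + 9.4*2.2 = 102.08
Numerator imag = 9.4*4.4 - 18.5*2.2 = 0.66
Denominator = 24.2
Re(z) = 102.08/24.2 = 4.2182
Im(z) = 0.66/24.2 = 0.0273

Re(z) = 4.2182, Im(z) = 0.0273


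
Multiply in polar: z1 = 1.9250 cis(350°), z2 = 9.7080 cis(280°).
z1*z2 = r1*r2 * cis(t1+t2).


r = 1.9250 * 9.7080 = 18.6879
theta = 350° + 280° = 630° = 270° (mod 360)

18.6879 cis(270°)


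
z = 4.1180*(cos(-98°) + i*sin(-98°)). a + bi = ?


a = 4.1180*cos(-98°) = 4.1180*(-0.13917) = -0.5731
b = 4.1180*sin(-98°) = 4.1180*(-0.99027) = -4.0779

-0.5731 - 4.0779i


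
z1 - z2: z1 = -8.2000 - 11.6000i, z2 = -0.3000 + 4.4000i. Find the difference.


Real: -8.2 + 0.3 = -7.9
Imag: -11.6 - 4.4 = -16

-7.9000 - 16.0000i


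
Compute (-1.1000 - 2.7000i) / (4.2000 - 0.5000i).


Conjugate of z2 = 4.2000 + 0.5000i
Numerator: (-1.1000 - 2.7000i)(4.2000 + 0.5000i) = -3.2700 - 11.8900i
Denominator: 4.2^2 + (-0.5)^2 = 17.89
Result = (-3.2700 - 11.8900i)/17.89

-0.1828 - 0.6646i


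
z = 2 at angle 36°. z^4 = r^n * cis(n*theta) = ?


r^4 = 2^4 = 16
n*theta = 4*36° = 144° = 144° (mod 360)
a = 16*cos(144°) = -12.9443
b = 16*sin(144°) = 9.4046

16 cis(144°) = -12.9443 + 9.4046i


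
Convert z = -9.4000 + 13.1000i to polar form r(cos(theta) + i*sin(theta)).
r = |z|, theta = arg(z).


r = sqrt(88.36+171.61) = sqrt(259.97) = 16.1236
theta = atan2(13.1, -9.4) = 125.6616 degrees

r = 16.1236, theta = 125.6616 degrees


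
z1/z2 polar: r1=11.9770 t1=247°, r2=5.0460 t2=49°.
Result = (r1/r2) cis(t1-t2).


r = 11.9770 / 5.0460 = 2.3736
theta = 247° - 49° = 198° = 198° (mod 360)

2.3736 cis(198°)


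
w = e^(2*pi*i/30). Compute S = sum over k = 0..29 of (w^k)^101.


The roots are w_k = w^k with w = e^(2*pi*i/30), and (w^k)^101 = (w^101)^k.
So S = 1 + u + u^2 + ... + u^(29) with u = w^101.
101 = 3*30 + 11, so 101 is not a multiple of 30: u = (w^30)^3 * w^11 = w^11 ≠ 1 (w is a primitive 30th root), while u^30 = (w^30)^101 = 1.
Geometric series: S = (1 - u^30)/(1 - u) = (1 - 1)/(1 - u) = 0

S = 0


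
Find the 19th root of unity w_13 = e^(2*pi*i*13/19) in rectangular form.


Angle = 360*13/19 = 246.3158°
a = cos(246.3158°) = -0.4017
b = sin(246.3158°) = -0.9158

-0.4017 - 0.9158i


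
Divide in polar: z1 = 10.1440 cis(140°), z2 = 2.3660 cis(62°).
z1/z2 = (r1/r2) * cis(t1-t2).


r = 10.1440 / 2.3660 = 4.2874
theta = 140° - 62° = 78° = 78° (mod 360)

4.2874 cis(78°)


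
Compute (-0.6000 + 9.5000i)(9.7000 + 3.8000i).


Real = -0.6*9.7 - 9.5*3.8 = -5.82 - 36.1 = -41.92
Imag = -0.6*3.8 + 9.7*9.5 = -2.28 + 92.15 = 89.87

-41.9200 + 89.8700i


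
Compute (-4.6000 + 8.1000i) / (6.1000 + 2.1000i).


Conjugate of z2 = 6.1000 - 2.1000i
Numerator: (-4.6000 + 8.1000i)(6.1000 - 2.1000i) = -11.0500 + 59.0700i
Denominator: 6.1^2 + 2.1^2 = 41.62
Result = (-11.0500 + 59.0700i)/41.62

-0.2655 + 1.4193i


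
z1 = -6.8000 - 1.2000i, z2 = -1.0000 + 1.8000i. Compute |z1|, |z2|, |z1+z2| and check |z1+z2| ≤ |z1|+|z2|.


|z1| = sqrt((-6.8)^2 + (-1.2)^2) = sqrt(47.68) = 6.9051
|z2| = sqrt((-1)^2 + 1.8^2) = sqrt(4.24) = 2.0591
z1+z2 = -7.8000 + 0.6000i
|z1+z2| = sqrt(61.2) = 7.8230
|z1|+|z2| = 6.9051 + 2.0591 = 8.9642

|z1+z2| = 7.8230 ≤ |z1|+|z2| = 8.9642 (verified)


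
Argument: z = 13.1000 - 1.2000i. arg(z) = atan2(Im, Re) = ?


Re = 13.1, Im = -1.2
arg = atan2(-1.2, 13.1) = -5.2339 degrees

arg(z) = -5.2339 degrees


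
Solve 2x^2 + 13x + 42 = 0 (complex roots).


disc = 13^2 - 4*2*42 = 169 - 336 = -167
sqrt(|disc|) = sqrt(167) = 12.9228
Real part = -13/(2*2) = -3.2500
Imag part = 12.9228/(2*2) = 3.2307

-3.2500 ± 3.2307i


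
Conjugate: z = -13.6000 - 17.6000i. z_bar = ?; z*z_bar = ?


z_bar = -13.6000 + 17.6000i
z*z_bar = (-13.6)^2 + (-17.6)^2 = 184.96 + 309.76 = 494.72

z_bar = -13.6000 + 17.6000i, z*z_bar = 494.72


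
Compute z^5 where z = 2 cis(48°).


r^5 = 2^5 = 32
n*theta = 5*48° = 240° = 240° (mod 360)
a = 32*cos(240°) = -16.0000
b = 32*sin(240°) = -27.7128

32 cis(240°) = -16.0000 - 27.7128i


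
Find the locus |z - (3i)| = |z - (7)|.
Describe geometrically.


Equal distances means the locus is the perpendicular bisector of z1 and z2.
Midpoint = ((0+7)/2, (3+0)/2) = (3.5000, 1.5000)

Perpendicular bisector through (3.5000, 1.5000)


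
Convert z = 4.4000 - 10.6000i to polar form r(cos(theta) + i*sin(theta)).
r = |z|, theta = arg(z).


r = sqrt(19.36+112.36) = sqrt(131.72) = 11.4769
theta = atan2(-10.6, 4.4) = -67.4569 degrees

r = 11.4769, theta = -67.4569 degrees


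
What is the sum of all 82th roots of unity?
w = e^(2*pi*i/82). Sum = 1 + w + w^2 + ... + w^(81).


The sum of all 82th roots of unity is 0.
Geometric series: (1 - w^82)/(1 - w) = (1-1)/(1-w) = 0 since w^82 = 1, w ≠ 1.
Alternatively: coefficient of z^81 in z^82 - 1 is 0.

0


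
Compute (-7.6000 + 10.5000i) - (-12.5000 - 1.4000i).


Real: -7.6 + 12.5 = 4.9
Imag: 10.5 + 1.4 = 11.9

4.9000 + 11.9000i


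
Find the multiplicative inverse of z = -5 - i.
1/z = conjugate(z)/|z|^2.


|z|^2 = 25+1 = 26
1/z = (-5 + 1i)/26

1/z = -0.1923 + 0.0385i


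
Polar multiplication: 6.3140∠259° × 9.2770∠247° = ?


r = 6.3140 * 9.2770 = 58.5750
theta = 259° + 247° = 506° = 146° (mod 360)

58.5750 cis(146°)


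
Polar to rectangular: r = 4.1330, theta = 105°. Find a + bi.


a = 4.1330*cos(105°) = 4.1330*(-0.25882) = -1.0697
b = 4.1330*sin(105°) = 4.1330*0.96593 = 3.9922

-1.0697 + 3.9922i


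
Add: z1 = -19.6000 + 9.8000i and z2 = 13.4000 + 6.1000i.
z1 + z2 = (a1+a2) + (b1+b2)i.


Real: -19.6 + 13.4 = -6.2
Imag: 9.8 + 6.1 = 15.9

-6.2000 + 15.9000i


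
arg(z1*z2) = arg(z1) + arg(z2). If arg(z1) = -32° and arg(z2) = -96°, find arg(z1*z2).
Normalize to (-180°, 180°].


arg(z1*z2) = -32° - 96° = -128°
Normalized to (-180°, 180°]: -128°

-128°


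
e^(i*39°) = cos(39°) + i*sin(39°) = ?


cos(39°) = 0.7771
sin(39°) = 0.6293

e^(i*39°) = 0.7771 + 0.6293i


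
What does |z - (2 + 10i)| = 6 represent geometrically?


|z - z0| = r is a circle with center z0 and radius r.
Center = (2, 10), radius = 6

Circle with center (2, 10) and radius 6


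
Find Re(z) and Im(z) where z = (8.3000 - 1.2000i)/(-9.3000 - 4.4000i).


Multiply by conjugate: (8.3000 - 1.2000i)(-9.3000 + 4.4000i) / ((-9.3)^2 + (-4.4)^2)
Numerator real = 8.3*(-9.3) - (1.2)*(-4.4) = -71.91
Numerator imag = -1.2*(-9.3) - 8.3*(-4.4) = 47.68
Denominator = 105.85
Re(z) = -71.91/105.85 = -0.6794
Im(z) = 47.68/105.85 = 0.4504

Re(z) = -0.6794, Im(z) = 0.4504


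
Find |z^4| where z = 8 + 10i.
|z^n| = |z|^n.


|z| = sqrt(64+100) = sqrt(164) = 12.8062
|z^4| = |z|^4 = (sqrt(164))^4 = 164^2 = 26896

|z^4| = 26896


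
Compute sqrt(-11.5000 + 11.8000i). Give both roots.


|z| = sqrt(132.25+139.24) = 16.4770
sqrt((|z|+a)/2) = sqrt((16.4770+(-11.5))/2) = sqrt(2.4885) = 1.5775
sqrt((|z|-a)/2) = sqrt((16.4770-(-11.5))/2) = sqrt(13.9885) = 3.7401

±(1.5775 + 3.7401i) i.e. 1.5775 + 3.7401i and -1.5775 - 3.7401i


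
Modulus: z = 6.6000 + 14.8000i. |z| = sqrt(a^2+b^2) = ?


|z| = sqrt(6.6^2 + 14.8^2) = sqrt(43.56 + 219.04) = sqrt(262.6) = 16.2049

|z| = 16.2049


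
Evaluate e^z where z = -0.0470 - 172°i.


e^-0.0470 = 0.9541
cos(-172°) = -0.9903
sin(-172°) = -0.1392
Real = 0.9541*(-0.9903) = -0.9448
Imag = 0.9541*(-0.1392) = -0.1328

-0.9448 - 0.1328i


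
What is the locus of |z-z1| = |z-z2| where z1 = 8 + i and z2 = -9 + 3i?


Equal distances means the locus is the perpendicular bisector of z1 and z2.
Midpoint = ((8+(-9))/2, (1+3)/2) = (-0.5000, 2.0000)

Perpendicular bisector through (-0.5000, 2.0000)


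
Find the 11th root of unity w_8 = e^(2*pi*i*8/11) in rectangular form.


Angle = 360*8/11 = 261.8182°
a = cos(261.8182°) = -0.1423
b = sin(261.8182°) = -0.9898

-0.1423 - 0.9898i


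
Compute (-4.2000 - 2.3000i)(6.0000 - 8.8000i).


Real = -4.2*6 - (-2.3)*(-8.8) = -25.2 - 20.24 = -45.44
Imag = -4.2*(-8.8) + 6*(-2.3) = 36.96 - (13.8) = 23.16

-45.4400 + 23.1600i


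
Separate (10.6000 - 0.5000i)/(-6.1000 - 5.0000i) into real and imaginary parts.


Multiply by conjugate: (10.6000 - 0.5000i)(-6.1000 + 5.0000i) / ((-6.1)^2 + (-5)^2)
Numerator real = 10.6*(-6.1) - (0.5)*(-5) = -62.16
Numerator imag = -0.5*(-6.1) - 10.6*(-5) = 56.05
Denominator = 62.21
Re(z) = -62.16/62.21 = -0.9992
Im(z) = 56.05/62.21 = 0.9010

Re(z) = -0.9992, Im(z) = 0.9010


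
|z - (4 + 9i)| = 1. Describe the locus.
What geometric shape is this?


|z - z0| = r is a circle with center z0 and radius r.
Center = (4, 9), radius = 1

Circle with center (4, 9) and radius 1


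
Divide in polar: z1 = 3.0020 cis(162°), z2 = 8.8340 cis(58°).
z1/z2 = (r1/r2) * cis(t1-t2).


r = 3.0020 / 8.8340 = 0.3398
theta = 162° - 58° = 104° = 104° (mod 360)

0.3398 cis(104°)


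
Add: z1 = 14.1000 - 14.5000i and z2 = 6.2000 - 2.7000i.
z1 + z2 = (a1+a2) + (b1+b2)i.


Real: 14.1 + 6.2 = 20.3
Imag: -14.5 - 2.7 = -17.2

20.3000 - 17.2000i


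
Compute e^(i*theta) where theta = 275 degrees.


cos(275°) = 0.0872
sin(275°) = -0.9962

e^(i*275°) = 0.0872 - 0.9962i


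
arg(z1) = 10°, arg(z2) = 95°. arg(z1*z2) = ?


arg(z1*z2) = 10° + 95° = 105°
Normalized to (-180°, 180°]: 105°

105°


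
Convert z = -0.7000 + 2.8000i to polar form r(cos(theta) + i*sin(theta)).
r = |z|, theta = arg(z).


r = sqrt(0.49+7.84) = sqrt(8.33) = 2.8862
theta = atan2(2.8, -0.7) = 104.0362 degrees

r = 2.8862, theta = 104.0362 degrees


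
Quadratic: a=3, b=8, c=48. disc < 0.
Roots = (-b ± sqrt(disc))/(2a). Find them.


disc = 8^2 - 4*3*48 = 64 - 576 = -512
sqrt(|disc|) = sqrt(512) = 22.6274
Real part = -8/(2*3) = -1.3333
Imag part = 22.6274/(2*3) = 3.7712

-1.3333 ± 3.7712i


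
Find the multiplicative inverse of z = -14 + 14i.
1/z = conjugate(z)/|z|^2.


|z|^2 = 196+196 = 392
1/z = (-14 - 14i)/392

1/z = -0.0357 - 0.0357i


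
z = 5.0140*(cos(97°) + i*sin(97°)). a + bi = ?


a = 5.0140*cos(97°) = 5.0140*(-0.12187) = -0.6111
b = 5.0140*sin(97°) = 5.0140*0.99255 = 4.9766

-0.6111 + 4.9766i


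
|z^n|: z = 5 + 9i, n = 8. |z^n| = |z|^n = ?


|z| = sqrt(25+81) = sqrt(106) = 10.2956
|z^8| = |z|^8 = (sqrt(106))^8 = 106^4 = 126247696

|z^8| = 126247696


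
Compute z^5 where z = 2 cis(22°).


r^5 = 2^5 = 32
n*theta = 5*22° = 110° = 110° (mod 360)
a = 32*cos(110°) = -10.9446
b = 32*sin(110°) = 30.0702

32 cis(110°) = -10.9446 + 30.0702i


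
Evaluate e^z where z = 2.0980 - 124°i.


e^2.0980 = 8.14985
cos(-124°) = -0.55919
sin(-124°) = -0.829038
Real = 8.14985*(-0.55919) = -4.5573
Imag = 8.14985*(-0.829038) = -6.7565

-4.5573 - 6.7565i


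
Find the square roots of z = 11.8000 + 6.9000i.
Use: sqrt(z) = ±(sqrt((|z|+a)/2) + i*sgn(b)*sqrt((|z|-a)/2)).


|z| = sqrt(139.24+47.61) = 13.6693
sqrt((|z|+a)/2) = sqrt((13.6693+11.8)/2) = sqrt(12.7347) = 3.5686
sqrt((|z|-a)/2) = sqrt((13.6693-11.8)/2) = sqrt(0.9347) = 0.9668

±(3.5686 + 0.9668i) i.e. 3.5686 + 0.9668i and -3.5686 - 0.9668i


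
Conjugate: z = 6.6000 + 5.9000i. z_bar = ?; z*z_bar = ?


z_bar = 6.6000 - 5.9000i
z*z_bar = 6.6^2 + 5.9^2 = 43.56 + 34.81 = 78.37

z_bar = 6.6000 - 5.9000i, z*z_bar = 78.37
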